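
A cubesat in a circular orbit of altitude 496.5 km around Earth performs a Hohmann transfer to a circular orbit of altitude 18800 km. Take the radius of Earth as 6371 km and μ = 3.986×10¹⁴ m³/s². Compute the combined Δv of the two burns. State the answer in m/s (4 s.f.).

Δv_total ≈ 3305 m/s

r₁ = 6371 + 496.5 = 6867.5 km = 6.8675×10⁶ m.
r₂ = 6371 + 18800 = 25171 km = 2.5171×10⁷ m.
Transfer ellipse a_t = (r₁ + r₂)/2 = 1.602×10⁷ m.
At r₁: circular v_c1 = √(μ/r₁) = 7618 m/s; transfer-perigee v_p = √[μ(2/r₁ − 1/a_t)] = 9550 m/s.
Δv₁ = v_p − v_c1 = 1931 m/s.
At r₂: circular v_c2 = √(μ/r₂) = 3979 m/s; transfer-apogee v_a = √[μ(2/r₂ − 1/a_t)] = 2606 m/s.
Δv₂ = v_c2 − v_a = 1374 m/s.
Total Δv = Δv₁ + Δv₂ = 3305 m/s.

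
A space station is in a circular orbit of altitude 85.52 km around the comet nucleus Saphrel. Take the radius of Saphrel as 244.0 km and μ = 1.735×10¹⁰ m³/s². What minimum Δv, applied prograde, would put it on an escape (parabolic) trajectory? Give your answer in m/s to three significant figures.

Δv ≈ 95.0 m/s

r = 244.0 + 85.52 = 329.52 km = 3.2952×10⁵ m.
Circular speed v_c = √(μ/r) = 229.5 m/s.
Escape speed v_esc = √(2μ/r) = √2 × v_c = 324.5 m/s.
Δv = v_esc − v_c = 95.05 m/s.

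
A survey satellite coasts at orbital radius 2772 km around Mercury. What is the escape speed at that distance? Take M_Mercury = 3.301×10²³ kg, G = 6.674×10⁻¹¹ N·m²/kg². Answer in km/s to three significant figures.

v_esc ≈ 3.99 km/s

μ = GM = 6.674×10⁻¹¹ × 3.301×10²³ = 2.203×10¹³ m³/s².
r = 2772 km = 2.772×10⁶ m.
Escape speed v_esc = √(2μ/r) = √(2 × 2.203×10¹³ / 2.772×10⁶) = √(1.590×10⁷) = 3987 m/s.
= 3.987 km/s.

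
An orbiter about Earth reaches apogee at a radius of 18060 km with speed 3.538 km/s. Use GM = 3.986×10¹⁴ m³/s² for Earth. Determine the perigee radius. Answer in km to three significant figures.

r_a = 1.806×10⁷ m.
Specific energy ε = v²/2 − μ/r = -1.581×10⁷ J/kg, so a = −μ/(2ε) = 1.260×10⁷ m.
The apsides satisfy r_p + r_a = 2a, so the perigee radius is 2a − r_a = 7.148×10⁶ m = 7148.5 km.

perigee radius ≈ 7150 km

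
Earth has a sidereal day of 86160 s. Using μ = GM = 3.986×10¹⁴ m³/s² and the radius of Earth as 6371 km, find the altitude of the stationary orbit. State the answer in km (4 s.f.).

h_sync ≈ 35790 km

A synchronous orbit has period T, so by Kepler's third law a = (μT²/4π²)^(1/3).
μT²/4π² = 3.986×10¹⁴ × (8.616×10⁴)² / 39.48 = 7.495×10²² m³.
a = 4.216×10⁷ m = 42163 km.
Altitude h = a − R = 42163 − 6371 = 35792 km.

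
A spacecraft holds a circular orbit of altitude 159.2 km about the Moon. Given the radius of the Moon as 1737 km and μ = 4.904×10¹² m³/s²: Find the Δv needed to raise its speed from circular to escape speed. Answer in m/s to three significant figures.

Δv ≈ 666 m/s

r = 1737 + 159.2 = 1896.2 km = 1.8962×10⁶ m.
Circular speed v_c = √(μ/r) = 1608 m/s.
Escape speed v_esc = √(2μ/r) = √2 × v_c = 2274 m/s.
Δv = v_esc − v_c = 666.1 m/s.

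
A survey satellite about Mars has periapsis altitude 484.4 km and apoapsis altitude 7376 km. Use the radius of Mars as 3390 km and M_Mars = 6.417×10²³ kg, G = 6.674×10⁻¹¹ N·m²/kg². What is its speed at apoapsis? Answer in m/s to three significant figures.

μ = GM = 6.674×10⁻¹¹ × 6.417×10²³ = 4.283×10¹³ m³/s².
r_p = 3390 + 484.4 = 3874.4 km = 3.8744×10⁶ m.
r_a = 3390 + 7376 = 10766 km = 1.0766×10⁷ m.
Semi-major axis a = (r_p + r_a)/2 = 7320.2 km = 7.320×10⁶ m.
Vis-viva: v² = μ(2/r − 1/a) = 4.283×10¹³ × (1.858×10⁻⁷ − 1.366×10⁻⁷) = 2.105×10⁶ m²/s².
v = 1451 m/s.

v ≈ 1450 m/s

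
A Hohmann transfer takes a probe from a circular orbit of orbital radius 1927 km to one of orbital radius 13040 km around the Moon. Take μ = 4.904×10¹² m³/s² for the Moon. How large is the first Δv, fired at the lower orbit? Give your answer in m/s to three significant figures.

r₁ = 1927 km = 1.927×10⁶ m.
r₂ = 13040 km = 1.304×10⁷ m.
Transfer ellipse a_t = (r₁ + r₂)/2 = 7.484×10⁶ m.
At r₁: circular v_c1 = √(μ/r₁) = 1595 m/s; transfer-perilune v_p = √[μ(2/r₁ − 1/a_t)] = 2106 m/s.
Δv₁ = v_p − v_c1 = 510.5 m/s.

Δv ≈ 511 m/s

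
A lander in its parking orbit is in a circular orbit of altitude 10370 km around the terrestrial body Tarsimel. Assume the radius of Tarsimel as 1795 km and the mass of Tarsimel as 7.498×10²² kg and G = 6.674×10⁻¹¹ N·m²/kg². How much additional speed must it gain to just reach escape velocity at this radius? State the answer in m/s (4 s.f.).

μ = GM = 6.674×10⁻¹¹ × 7.498×10²² = 5.004×10¹² m³/s².
r = 1795 + 10370 = 12165 km = 1.2165×10⁷ m.
Circular speed v_c = √(μ/r) = 641.4 m/s.
Escape speed v_esc = √(2μ/r) = √2 × v_c = 907.0 m/s.
Δv = v_esc − v_c = 265.7 m/s.

Δv ≈ 265.7 m/s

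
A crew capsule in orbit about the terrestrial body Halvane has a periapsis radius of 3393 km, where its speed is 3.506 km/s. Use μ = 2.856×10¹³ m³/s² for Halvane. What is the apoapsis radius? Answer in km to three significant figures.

apoapsis radius ≈ 9180 km

r_p = 3.393×10⁶ m.
Specific energy ε = v²/2 − μ/r = -2.271×10⁶ J/kg, so a = −μ/(2ε) = 6.287×10⁶ m.
The apsides satisfy r_p + r_a = 2a, so the apoapsis radius is 2a − r_p = 9.181×10⁶ m = 9181.2 km.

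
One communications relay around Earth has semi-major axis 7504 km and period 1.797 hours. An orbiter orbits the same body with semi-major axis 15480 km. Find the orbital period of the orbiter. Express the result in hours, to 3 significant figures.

T₂ ≈ 5.32 hours

Kepler's third law: T² ∝ a³, so T₂ = T₁ (a₂/a₁)^(3/2).
a₂/a₁ = 2.063, (a₂/a₁)^(3/2) = 2.963.
T₂ = 1.797 × 2.963 = 5.324 hours.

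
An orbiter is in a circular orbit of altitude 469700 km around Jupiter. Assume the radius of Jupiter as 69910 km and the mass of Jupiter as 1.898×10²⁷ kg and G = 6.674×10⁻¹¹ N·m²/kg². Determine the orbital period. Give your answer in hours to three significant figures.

μ = GM = 6.674×10⁻¹¹ × 1.898×10²⁷ = 1.267×10¹⁷ m³/s².
r = 69910 + 469700 = 539610 km = 5.3961×10⁸ m.
Kepler's third law: T = 2π√(r³/μ) = 2π√((5.396×10⁸)³ / 1.267×10¹⁷).
r³/μ = 1.240×10⁹ s², so T = 2π × 3.522×10⁴ = 2.213×10⁵ s.
Converting: 2.213×10⁵ s ÷ 3600 = 61.47 hours.

T ≈ 61.5 hours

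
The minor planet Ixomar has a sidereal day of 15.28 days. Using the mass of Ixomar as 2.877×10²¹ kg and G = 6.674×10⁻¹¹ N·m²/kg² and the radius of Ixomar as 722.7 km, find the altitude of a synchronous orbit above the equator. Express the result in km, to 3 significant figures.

μ = GM = 6.674×10⁻¹¹ × 2.877×10²¹ = 1.920×10¹¹ m³/s².
T = 15.28 days = 1.320×10⁶ s.
A synchronous orbit has period T, so by Kepler's third law a = (μT²/4π²)^(1/3).
μT²/4π² = 1.920×10¹¹ × (1.320×10⁶)² / 39.48 = 8.477×10²¹ m³.
a = 2.039×10⁷ m = 20390 km.
Altitude h = a − R = 20390 − 722.7 = 19667 km.

h_sync ≈ 19700 km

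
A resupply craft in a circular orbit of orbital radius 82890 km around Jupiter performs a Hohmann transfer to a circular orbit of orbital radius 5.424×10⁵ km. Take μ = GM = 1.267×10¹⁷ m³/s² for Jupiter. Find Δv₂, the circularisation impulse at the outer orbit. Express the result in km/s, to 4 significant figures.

r₁ = 82890 km = 8.289×10⁷ m.
r₂ = 5.424×10⁵ km = 5.424×10⁸ m.
Transfer ellipse a_t = (r₁ + r₂)/2 = 3.126×10⁸ m.
At r₁: circular v_c1 = √(μ/r₁) = 39100 m/s; transfer-perijove v_p = √[μ(2/r₁ − 1/a_t)] = 51500 m/s.
At r₂: circular v_c2 = √(μ/r₂) = 15280 m/s; transfer-apojove v_a = √[μ(2/r₂ − 1/a_t)] = 7870 m/s.
Δv₂ = v_c2 − v_a = 7414 m/s.
= 7.414 km/s.

Δv ≈ 7.414 km/s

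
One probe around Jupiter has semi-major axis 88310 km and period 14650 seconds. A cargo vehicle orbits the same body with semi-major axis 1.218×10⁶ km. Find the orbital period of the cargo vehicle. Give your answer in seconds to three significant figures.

T₂ ≈ 7.50×10⁵ seconds

Kepler's third law: T² ∝ a³, so T₂ = T₁ (a₂/a₁)^(3/2).
a₂/a₁ = 13.79, (a₂/a₁)^(3/2) = 51.22.
T₂ = 14650 × 51.22 = 7.504×10⁵ seconds.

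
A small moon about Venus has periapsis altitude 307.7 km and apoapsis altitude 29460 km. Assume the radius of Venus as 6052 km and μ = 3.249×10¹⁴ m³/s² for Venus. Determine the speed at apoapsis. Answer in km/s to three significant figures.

v ≈ 1.67 km/s

r_p = 6052 + 307.7 = 6359.7 km = 6.3597×10⁶ m.
r_a = 6052 + 29460 = 35512 km = 3.5512×10⁷ m.
Semi-major axis a = (r_p + r_a)/2 = 20936 km = 2.094×10⁷ m.
Vis-viva: v² = μ(2/r − 1/a) = 3.249×10¹⁴ × (5.632×10⁻⁸ − 4.776×10⁻⁸) = 2.779×10⁶ m²/s².
v = 1667 m/s = 1.667 km/s.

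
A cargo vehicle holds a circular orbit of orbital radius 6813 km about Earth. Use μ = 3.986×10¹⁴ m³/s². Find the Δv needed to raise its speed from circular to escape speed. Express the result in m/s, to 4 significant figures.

r = 6813 km = 6.813×10⁶ m.
Circular speed v_c = √(μ/r) = 7649 m/s.
Escape speed v_esc = √(2μ/r) = √2 × v_c = 10820 m/s.
Δv = v_esc − v_c = 3168 m/s.

Δv ≈ 3168 m/s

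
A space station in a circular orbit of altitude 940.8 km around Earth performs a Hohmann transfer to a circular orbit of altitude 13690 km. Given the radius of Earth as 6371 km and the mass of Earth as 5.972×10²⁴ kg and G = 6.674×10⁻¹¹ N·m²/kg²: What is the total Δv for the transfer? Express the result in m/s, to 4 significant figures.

μ = GM = 6.674×10⁻¹¹ × 5.972×10²⁴ = 3.986×10¹⁴ m³/s².
r₁ = 6371 + 940.8 = 7311.8 km = 7.3118×10⁶ m.
r₂ = 6371 + 13690 = 20061 km = 2.0061×10⁷ m.
Transfer ellipse a_t = (r₁ + r₂)/2 = 1.369×10⁷ m.
At r₁: circular v_c1 = √(μ/r₁) = 7383 m/s; transfer-perigee v_p = √[μ(2/r₁ − 1/a_t)] = 8939 m/s.
Δv₁ = v_p − v_c1 = 1556 m/s.
At r₂: circular v_c2 = √(μ/r₂) = 4457 m/s; transfer-apogee v_a = √[μ(2/r₂ − 1/a_t)] = 3258 m/s.
Δv₂ = v_c2 − v_a = 1199 m/s.
Total Δv = Δv₁ + Δv₂ = 2755 m/s.

Δv_total ≈ 2755 m/s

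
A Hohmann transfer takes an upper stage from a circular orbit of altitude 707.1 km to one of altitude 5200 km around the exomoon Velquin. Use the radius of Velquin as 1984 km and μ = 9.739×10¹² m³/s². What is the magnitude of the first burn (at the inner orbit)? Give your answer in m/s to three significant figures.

r₁ = 1984 + 707.1 = 2691.1 km = 2.6911×10⁶ m.
r₂ = 1984 + 5200 = 7184.0 km = 7.1840×10⁶ m.
Transfer ellipse a_t = (r₁ + r₂)/2 = 4.938×10⁶ m.
At r₁: circular v_c1 = √(μ/r₁) = 1902 m/s; transfer-periapsis v_p = √[μ(2/r₁ − 1/a_t)] = 2295 m/s.
Δv₁ = v_p − v_c1 = 392.3 m/s.

Δv ≈ 392 m/s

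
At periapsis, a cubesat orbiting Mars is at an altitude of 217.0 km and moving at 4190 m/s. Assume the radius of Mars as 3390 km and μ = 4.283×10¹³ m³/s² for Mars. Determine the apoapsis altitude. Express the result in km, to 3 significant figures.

r_p = 3390 + 217.0 = 3607.0 km = 3.607×10⁶ m.
Specific energy ε = v²/2 − μ/r = -3.096×10⁶ J/kg, so a = −μ/(2ε) = 6.917×10⁶ m.
The apsides satisfy r_p + r_a = 2a, so the apoapsis radius is 2a − r_p = 1.023×10⁷ m = 10227 km.
Apoapsis altitude = 10227 − 3390 = 6836.6 km.

apoapsis altitude ≈ 6840 km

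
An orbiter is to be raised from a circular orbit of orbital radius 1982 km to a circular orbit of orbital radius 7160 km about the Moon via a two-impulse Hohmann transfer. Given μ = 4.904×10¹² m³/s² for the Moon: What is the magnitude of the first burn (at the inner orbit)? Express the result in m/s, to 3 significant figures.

Δv ≈ 396 m/s

r₁ = 1982 km = 1.982×10⁶ m.
r₂ = 7160 km = 7.160×10⁶ m.
Transfer ellipse a_t = (r₁ + r₂)/2 = 4.571×10⁶ m.
At r₁: circular v_c1 = √(μ/r₁) = 1573 m/s; transfer-perilune v_p = √[μ(2/r₁ − 1/a_t)] = 1969 m/s.
Δv₁ = v_p − v_c1 = 395.7 m/s.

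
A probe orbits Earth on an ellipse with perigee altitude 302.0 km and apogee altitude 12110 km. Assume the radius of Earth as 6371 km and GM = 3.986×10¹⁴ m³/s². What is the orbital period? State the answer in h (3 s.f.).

T ≈ 3.90 h

r_p = 6371 + 302.0 = 6673.0 km = 6.6730×10⁶ m.
r_a = 6371 + 12110 = 18481 km = 1.8481×10⁷ m.
Semi-major axis a = (r_p + r_a)/2 = (6673.0 + 18481)/2 = 12577 km = 1.258×10⁷ m.
By Kepler's third law T = 2π√(a³/μ) = 2π × 2.234×10³ = 1.404×10⁴ s.
= 3.899 h.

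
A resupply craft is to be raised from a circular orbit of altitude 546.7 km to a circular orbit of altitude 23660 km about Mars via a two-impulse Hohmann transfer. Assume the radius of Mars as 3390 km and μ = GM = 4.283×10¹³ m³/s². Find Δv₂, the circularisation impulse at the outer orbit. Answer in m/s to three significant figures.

Δv ≈ 624 m/s

r₁ = 3390 + 546.7 = 3936.7 km = 3.9367×10⁶ m.
r₂ = 3390 + 23660 = 27050 km = 2.7050×10⁷ m.
Transfer ellipse a_t = (r₁ + r₂)/2 = 1.549×10⁷ m.
At r₁: circular v_c1 = √(μ/r₁) = 3298 m/s; transfer-periapsis v_p = √[μ(2/r₁ − 1/a_t)] = 4358 m/s.
At r₂: circular v_c2 = √(μ/r₂) = 1258 m/s; transfer-apoapsis v_a = √[μ(2/r₂ − 1/a_t)] = 634.3 m/s.
Δv₂ = v_c2 − v_a = 624.0 m/s.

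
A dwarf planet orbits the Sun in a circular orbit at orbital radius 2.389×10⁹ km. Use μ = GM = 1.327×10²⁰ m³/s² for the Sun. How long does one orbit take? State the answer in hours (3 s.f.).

r = 2.389×10⁹ km = 2.389×10¹² m.
Kepler's third law: T = 2π√(r³/μ) = 2π√((2.389×10¹²)³ / 1.327×10²⁰).
r³/μ = 1.027×10¹⁷ s², so T = 2π × 3.205×10⁸ = 2.014×10⁹ s.
Converting: 2.014×10⁹ s ÷ 3600 = 5.595×10⁵ hours.

T ≈ 559000 hours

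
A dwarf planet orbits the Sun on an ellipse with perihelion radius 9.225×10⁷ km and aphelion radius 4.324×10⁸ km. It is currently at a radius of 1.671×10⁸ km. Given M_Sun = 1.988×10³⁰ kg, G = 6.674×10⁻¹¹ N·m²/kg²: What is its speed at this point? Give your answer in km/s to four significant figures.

μ = GM = 6.674×10⁻¹¹ × 1.988×10³⁰ = 1.327×10²⁰ m³/s².
Semi-major axis a = (r_p + r_a)/2 = 2.6232×10⁸ km = 2.623×10¹¹ m.
Vis-viva: v² = μ(2/r − 1/a) = 1.327×10²⁰ × (1.197×10⁻¹¹ − 3.812×10⁻¹²) = 1.082×10⁹ m²/s².
v = 32900 m/s = 32.90 km/s.

v ≈ 32.90 km/s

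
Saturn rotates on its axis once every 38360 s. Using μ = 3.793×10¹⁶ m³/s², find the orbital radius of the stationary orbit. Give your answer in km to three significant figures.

A synchronous orbit has period T, so by Kepler's third law a = (μT²/4π²)^(1/3).
μT²/4π² = 3.793×10¹⁶ × (3.836×10⁴)² / 39.48 = 1.414×10²⁴ m³.
a = 1.122×10⁸ m = 1.1223×10⁵ km.

r_sync ≈ 1.12×10⁵ km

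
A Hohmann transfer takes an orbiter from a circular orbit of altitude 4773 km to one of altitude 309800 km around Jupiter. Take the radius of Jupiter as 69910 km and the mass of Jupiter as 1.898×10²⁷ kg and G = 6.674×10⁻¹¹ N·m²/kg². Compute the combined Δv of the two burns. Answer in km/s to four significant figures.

μ = GM = 6.674×10⁻¹¹ × 1.898×10²⁷ = 1.267×10¹⁷ m³/s².
r₁ = 69910 + 4773 = 74683 km = 7.4683×10⁷ m.
r₂ = 69910 + 309800 = 379710 km = 3.7971×10⁸ m.
Transfer ellipse a_t = (r₁ + r₂)/2 = 2.272×10⁸ m.
At r₁: circular v_c1 = √(μ/r₁) = 41180 m/s; transfer-perijove v_p = √[μ(2/r₁ − 1/a_t)] = 53240 m/s.
Δv₁ = v_p − v_c1 = 12060 m/s.
At r₂: circular v_c2 = √(μ/r₂) = 18260 m/s; transfer-apojove v_a = √[μ(2/r₂ − 1/a_t)] = 10470 m/s.
Δv₂ = v_c2 − v_a = 7793 m/s.
Total Δv = Δv₁ + Δv₂ = 19850 m/s = 19.85 km/s.

Δv_total ≈ 19.85 km/s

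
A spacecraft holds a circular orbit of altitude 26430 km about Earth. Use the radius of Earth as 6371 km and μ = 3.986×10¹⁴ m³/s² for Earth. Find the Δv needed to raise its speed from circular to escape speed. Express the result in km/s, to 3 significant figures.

r = 6371 + 26430 = 32801 km = 3.2801×10⁷ m.
Circular speed v_c = √(μ/r) = 3486 m/s.
Escape speed v_esc = √(2μ/r) = √2 × v_c = 4930 m/s.
Δv = v_esc − v_c = 1444 m/s = 1.444 km/s.

Δv ≈ 1.44 km/s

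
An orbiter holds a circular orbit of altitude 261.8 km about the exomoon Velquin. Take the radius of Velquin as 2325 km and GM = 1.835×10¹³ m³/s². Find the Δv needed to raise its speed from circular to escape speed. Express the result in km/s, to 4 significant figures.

Δv ≈ 1.103 km/s

r = 2325 + 261.8 = 2586.8 km = 2.5868×10⁶ m.
Circular speed v_c = √(μ/r) = 2663 m/s.
Escape speed v_esc = √(2μ/r) = √2 × v_c = 3767 m/s.
Δv = v_esc − v_c = 1103 m/s = 1.103 km/s.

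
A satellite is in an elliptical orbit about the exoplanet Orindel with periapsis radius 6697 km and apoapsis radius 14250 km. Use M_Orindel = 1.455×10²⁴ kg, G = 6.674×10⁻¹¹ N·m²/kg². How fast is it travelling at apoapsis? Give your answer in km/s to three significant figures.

v ≈ 2.09 km/s

μ = GM = 6.674×10⁻¹¹ × 1.455×10²⁴ = 9.711×10¹³ m³/s².
Semi-major axis a = (r_p + r_a)/2 = 10474 km = 1.047×10⁷ m.
Vis-viva: v² = μ(2/r − 1/a) = 9.711×10¹³ × (1.404×10⁻⁷ − 9.548×10⁻⁸) = 4.357×10⁶ m²/s².
v = 2087 m/s = 2.087 km/s.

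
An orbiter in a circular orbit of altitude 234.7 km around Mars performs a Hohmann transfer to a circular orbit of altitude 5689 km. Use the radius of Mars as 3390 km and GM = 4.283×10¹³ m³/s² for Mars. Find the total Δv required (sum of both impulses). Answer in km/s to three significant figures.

Δv_total ≈ 1.20 km/s

r₁ = 3390 + 234.7 = 3624.7 km = 3.6247×10⁶ m.
r₂ = 3390 + 5689 = 9079.0 km = 9.0790×10⁶ m.
Transfer ellipse a_t = (r₁ + r₂)/2 = 6.352×10⁶ m.
At r₁: circular v_c1 = √(μ/r₁) = 3437 m/s; transfer-periapsis v_p = √[μ(2/r₁ − 1/a_t)] = 4110 m/s.
Δv₁ = v_p − v_c1 = 672.2 m/s.
At r₂: circular v_c2 = √(μ/r₂) = 2172 m/s; transfer-apoapsis v_a = √[μ(2/r₂ − 1/a_t)] = 1641 m/s.
Δv₂ = v_c2 − v_a = 531.2 m/s.
Total Δv = Δv₁ + Δv₂ = 1203 m/s = 1.203 km/s.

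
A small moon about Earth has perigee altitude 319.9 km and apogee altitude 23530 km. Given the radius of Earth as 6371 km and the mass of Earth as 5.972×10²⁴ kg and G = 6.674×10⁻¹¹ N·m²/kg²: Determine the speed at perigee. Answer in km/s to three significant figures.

μ = GM = 6.674×10⁻¹¹ × 5.972×10²⁴ = 3.986×10¹⁴ m³/s².
r_p = 6371 + 319.9 = 6690.9 km = 6.6909×10⁶ m.
r_a = 6371 + 23530 = 29901 km = 2.9901×10⁷ m.
Semi-major axis a = (r_p + r_a)/2 = 18296 km = 1.830×10⁷ m.
Vis-viva: v² = μ(2/r − 1/a) = 3.986×10¹⁴ × (2.989×10⁻⁷ − 5.466×10⁻⁸) = 9.735×10⁷ m²/s².
v = 9867 m/s = 9.867 km/s.

v ≈ 9.87 km/s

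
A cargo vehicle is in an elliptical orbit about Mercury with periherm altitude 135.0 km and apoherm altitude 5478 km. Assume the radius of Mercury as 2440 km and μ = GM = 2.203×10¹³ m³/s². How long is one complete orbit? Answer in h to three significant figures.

r_p = 2440 + 135.0 = 2575.0 km = 2.5750×10⁶ m.
r_a = 2440 + 5478 = 7918.0 km = 7.9180×10⁶ m.
Semi-major axis a = (r_p + r_a)/2 = (2575.0 + 7918.0)/2 = 5246.5 km = 5.246×10⁶ m.
By Kepler's third law T = 2π√(a³/μ) = 2π × 2.560×10³ = 1.609×10⁴ s.
= 4.469 h.

T ≈ 4.47 h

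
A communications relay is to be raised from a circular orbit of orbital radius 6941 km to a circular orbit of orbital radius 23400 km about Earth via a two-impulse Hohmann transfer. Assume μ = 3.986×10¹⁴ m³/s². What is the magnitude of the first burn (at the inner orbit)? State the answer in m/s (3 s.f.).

r₁ = 6941 km = 6.941×10⁶ m.
r₂ = 23400 km = 2.340×10⁷ m.
Transfer ellipse a_t = (r₁ + r₂)/2 = 1.517×10⁷ m.
At r₁: circular v_c1 = √(μ/r₁) = 7578 m/s; transfer-perigee v_p = √[μ(2/r₁ − 1/a_t)] = 9412 m/s.
Δv₁ = v_p − v_c1 = 1834 m/s.

Δv ≈ 1830 m/s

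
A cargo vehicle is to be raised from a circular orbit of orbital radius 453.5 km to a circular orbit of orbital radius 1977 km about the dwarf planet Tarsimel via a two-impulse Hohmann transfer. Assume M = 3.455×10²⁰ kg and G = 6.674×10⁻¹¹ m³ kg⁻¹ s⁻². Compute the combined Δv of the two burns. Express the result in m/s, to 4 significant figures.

Δv_total ≈ 104.1 m/s

μ = GM = 6.674×10⁻¹¹ × 3.455×10²⁰ = 2.306×10¹⁰ m³/s².
r₁ = 453.5 km = 4.535×10⁵ m.
r₂ = 1977 km = 1.977×10⁶ m.
Transfer ellipse a_t = (r₁ + r₂)/2 = 1.215×10⁶ m.
At r₁: circular v_c1 = √(μ/r₁) = 225.5 m/s; transfer-periapsis v_p = √[μ(2/r₁ − 1/a_t)] = 287.6 m/s.
Δv₁ = v_p − v_c1 = 62.12 m/s.
At r₂: circular v_c2 = √(μ/r₂) = 108.0 m/s; transfer-apoapsis v_a = √[μ(2/r₂ − 1/a_t)] = 65.97 m/s.
Δv₂ = v_c2 − v_a = 42.02 m/s.
Total Δv = Δv₁ + Δv₂ = 104.1 m/s.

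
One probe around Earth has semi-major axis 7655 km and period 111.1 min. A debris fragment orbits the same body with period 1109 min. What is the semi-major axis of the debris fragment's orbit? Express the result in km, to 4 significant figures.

a₂ ≈ 35490 km

Kepler's third law: a³ ∝ T², so a₂ = a₁ (T₂/T₁)^(2/3).
T₂/T₁ = 9.982, (T₂/T₁)^(2/3) = 4.636.
a₂ = 7655 × 4.636 = 35490 km.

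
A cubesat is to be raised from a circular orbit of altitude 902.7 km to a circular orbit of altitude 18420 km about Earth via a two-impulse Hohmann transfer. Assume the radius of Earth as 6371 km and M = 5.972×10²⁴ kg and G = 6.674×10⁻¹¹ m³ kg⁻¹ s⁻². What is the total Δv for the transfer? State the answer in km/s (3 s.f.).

μ = GM = 6.674×10⁻¹¹ × 5.972×10²⁴ = 3.986×10¹⁴ m³/s².
r₁ = 6371 + 902.7 = 7273.7 km = 7.2737×10⁶ m.
r₂ = 6371 + 18420 = 24791 km = 2.4791×10⁷ m.
Transfer ellipse a_t = (r₁ + r₂)/2 = 1.603×10⁷ m.
At r₁: circular v_c1 = √(μ/r₁) = 7402 m/s; transfer-perigee v_p = √[μ(2/r₁ − 1/a_t)] = 9205 m/s.
Δv₁ = v_p − v_c1 = 1803 m/s.
At r₂: circular v_c2 = √(μ/r₂) = 4010 m/s; transfer-apogee v_a = √[μ(2/r₂ − 1/a_t)] = 2701 m/s.
Δv₂ = v_c2 − v_a = 1309 m/s.
Total Δv = Δv₁ + Δv₂ = 3111 m/s = 3.111 km/s.

Δv_total ≈ 3.11 km/s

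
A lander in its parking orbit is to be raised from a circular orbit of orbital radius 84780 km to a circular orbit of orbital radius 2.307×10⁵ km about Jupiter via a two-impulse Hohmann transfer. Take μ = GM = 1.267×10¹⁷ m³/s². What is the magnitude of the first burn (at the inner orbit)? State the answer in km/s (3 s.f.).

r₁ = 84780 km = 8.478×10⁷ m.
r₂ = 2.307×10⁵ km = 2.307×10⁸ m.
Transfer ellipse a_t = (r₁ + r₂)/2 = 1.577×10⁸ m.
At r₁: circular v_c1 = √(μ/r₁) = 38660 m/s; transfer-perijove v_p = √[μ(2/r₁ − 1/a_t)] = 46750 m/s.
Δv₁ = v_p − v_c1 = 8093 m/s.
= 8.093 km/s.

Δv ≈ 8.09 km/s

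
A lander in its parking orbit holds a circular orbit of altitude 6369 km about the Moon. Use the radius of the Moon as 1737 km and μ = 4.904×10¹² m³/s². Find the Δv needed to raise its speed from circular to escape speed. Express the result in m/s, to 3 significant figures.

Δv ≈ 322 m/s

r = 1737 + 6369 = 8106.0 km = 8.1060×10⁶ m.
Circular speed v_c = √(μ/r) = 777.8 m/s.
Escape speed v_esc = √(2μ/r) = √2 × v_c = 1100 m/s.
Δv = v_esc − v_c = 322.2 m/s.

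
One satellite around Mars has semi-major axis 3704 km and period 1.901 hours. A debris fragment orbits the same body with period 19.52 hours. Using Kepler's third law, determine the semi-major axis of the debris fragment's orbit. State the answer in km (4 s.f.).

a₂ ≈ 17500 km

Kepler's third law: a³ ∝ T², so a₂ = a₁ (T₂/T₁)^(2/3).
T₂/T₁ = 10.27, (T₂/T₁)^(2/3) = 4.724.
a₂ = 3704 × 4.724 = 17500 km.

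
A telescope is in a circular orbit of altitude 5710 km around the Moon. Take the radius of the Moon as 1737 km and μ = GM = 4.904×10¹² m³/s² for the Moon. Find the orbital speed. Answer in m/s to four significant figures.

r = 1737 + 5710 = 7447.0 km = 7.4470×10⁶ m.
For a circular orbit v = √(μ/r) = √(4.904×10¹² / 7.447×10⁶) = √(6.585×10⁵) = 811.5 m/s.

v ≈ 811.5 m/s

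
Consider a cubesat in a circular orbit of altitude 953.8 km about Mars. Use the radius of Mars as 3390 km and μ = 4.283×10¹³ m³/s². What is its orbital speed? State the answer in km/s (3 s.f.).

r = 3390 + 953.8 = 4343.8 km = 4.3438×10⁶ m.
For a circular orbit v = √(μ/r) = √(4.283×10¹³ / 4.344×10⁶) = √(9.860×10⁶) = 3140 m/s.
That is 3.140 km/s.

v ≈ 3.14 km/s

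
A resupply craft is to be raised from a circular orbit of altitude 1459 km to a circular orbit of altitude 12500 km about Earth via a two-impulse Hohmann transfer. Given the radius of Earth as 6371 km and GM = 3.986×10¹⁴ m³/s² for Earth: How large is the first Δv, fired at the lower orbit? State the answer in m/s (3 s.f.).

Δv ≈ 1350 m/s

r₁ = 6371 + 1459 = 7830.0 km = 7.8300×10⁶ m.
r₂ = 6371 + 12500 = 18871 km = 1.8871×10⁷ m.
Transfer ellipse a_t = (r₁ + r₂)/2 = 1.335×10⁷ m.
At r₁: circular v_c1 = √(μ/r₁) = 7135 m/s; transfer-perigee v_p = √[μ(2/r₁ − 1/a_t)] = 8483 m/s.
Δv₁ = v_p − v_c1 = 1348 m/s.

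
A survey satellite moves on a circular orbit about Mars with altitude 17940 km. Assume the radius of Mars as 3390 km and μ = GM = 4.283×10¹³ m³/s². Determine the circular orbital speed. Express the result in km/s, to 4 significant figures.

r = 3390 + 17940 = 21330 km = 2.1330×10⁷ m.
For a circular orbit v = √(μ/r) = √(4.283×10¹³ / 2.133×10⁷) = √(2.008×10⁶) = 1417 m/s.
That is 1.417 km/s.

v ≈ 1.417 km/s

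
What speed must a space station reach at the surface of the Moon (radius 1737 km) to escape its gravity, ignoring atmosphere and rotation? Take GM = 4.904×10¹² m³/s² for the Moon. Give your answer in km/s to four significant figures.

v_esc ≈ 2.376 km/s

r = R = 1.737×10⁶ m.
Escape speed v_esc = √(2μ/r) = √(2 × 4.904×10¹² / 1.737×10⁶) = √(5.647×10⁶) = 2376 m/s.
= 2.376 km/s.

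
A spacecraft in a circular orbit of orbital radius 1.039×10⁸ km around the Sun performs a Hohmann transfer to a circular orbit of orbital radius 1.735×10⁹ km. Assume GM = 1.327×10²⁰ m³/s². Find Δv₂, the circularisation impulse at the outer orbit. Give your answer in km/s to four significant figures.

Δv ≈ 5.806 km/s

r₁ = 1.039×10⁸ km = 1.039×10¹¹ m.
r₂ = 1.735×10⁹ km = 1.735×10¹² m.
Transfer ellipse a_t = (r₁ + r₂)/2 = 9.194×10¹¹ m.
At r₁: circular v_c1 = √(μ/r₁) = 35740 m/s; transfer-perihelion v_p = √[μ(2/r₁ − 1/a_t)] = 49090 m/s.
At r₂: circular v_c2 = √(μ/r₂) = 8746 m/s; transfer-aphelion v_a = √[μ(2/r₂ − 1/a_t)] = 2940 m/s.
Δv₂ = v_c2 − v_a = 5806 m/s.
= 5.806 km/s.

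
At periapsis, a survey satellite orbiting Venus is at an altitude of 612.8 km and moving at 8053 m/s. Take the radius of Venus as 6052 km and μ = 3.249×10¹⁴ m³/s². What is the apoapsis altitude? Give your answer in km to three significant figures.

apoapsis altitude ≈ 7190 km

r_p = 6052 + 612.8 = 6664.8 km = 6.665×10⁶ m.
Specific energy ε = v²/2 − μ/r = -1.632×10⁷ J/kg, so a = −μ/(2ε) = 9.952×10⁶ m.
The apsides satisfy r_p + r_a = 2a, so the apoapsis radius is 2a − r_p = 1.324×10⁷ m = 13239 km.
Apoapsis altitude = 13239 − 6052 = 7187.3 km.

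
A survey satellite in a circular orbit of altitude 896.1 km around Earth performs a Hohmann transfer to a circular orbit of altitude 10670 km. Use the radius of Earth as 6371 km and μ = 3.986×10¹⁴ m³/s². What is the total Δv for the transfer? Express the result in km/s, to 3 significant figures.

Δv_total ≈ 2.46 km/s

r₁ = 6371 + 896.1 = 7267.1 km = 7.2671×10⁶ m.
r₂ = 6371 + 10670 = 17041 km = 1.7041×10⁷ m.
Transfer ellipse a_t = (r₁ + r₂)/2 = 1.215×10⁷ m.
At r₁: circular v_c1 = √(μ/r₁) = 7406 m/s; transfer-perigee v_p = √[μ(2/r₁ − 1/a_t)] = 8770 m/s.
Δv₁ = v_p − v_c1 = 1363 m/s.
At r₂: circular v_c2 = √(μ/r₂) = 4836 m/s; transfer-apogee v_a = √[μ(2/r₂ − 1/a_t)] = 3740 m/s.
Δv₂ = v_c2 − v_a = 1097 m/s.
Total Δv = Δv₁ + Δv₂ = 2460 m/s = 2.460 km/s.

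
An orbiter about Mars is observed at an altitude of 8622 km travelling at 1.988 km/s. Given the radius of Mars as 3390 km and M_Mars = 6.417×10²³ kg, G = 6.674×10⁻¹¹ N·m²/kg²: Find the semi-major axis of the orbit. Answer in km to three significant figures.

a ≈ 13500 km

μ = GM = 6.674×10⁻¹¹ × 6.417×10²³ = 4.283×10¹³ m³/s².
r = 3390 + 8622 = 12012 km = 1.201×10⁷ m.
Specific orbital energy ε = v²/2 − μ/r = (1988)²/2 − 4.283×10¹³/1.201×10⁷ = -1.589×10⁶ J/kg.
Since ε = −μ/(2a), a = −μ/(2ε) = 1.347×10⁷ m = 13474 km.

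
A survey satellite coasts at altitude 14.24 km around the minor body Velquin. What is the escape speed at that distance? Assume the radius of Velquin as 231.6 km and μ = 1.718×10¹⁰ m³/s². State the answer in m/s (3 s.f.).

v_esc ≈ 374 m/s

r = 231.6 + 14.24 = 245.84 km = 2.4584×10⁵ m.
Escape speed v_esc = √(2μ/r) = √(2 × 1.718×10¹⁰ / 2.458×10⁵) = √(1.398×10⁵) = 373.9 m/s.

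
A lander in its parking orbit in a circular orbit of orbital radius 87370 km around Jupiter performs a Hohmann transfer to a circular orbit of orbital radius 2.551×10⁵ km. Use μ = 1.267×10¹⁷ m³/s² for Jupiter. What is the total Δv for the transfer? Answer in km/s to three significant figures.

r₁ = 87370 km = 8.737×10⁷ m.
r₂ = 2.551×10⁵ km = 2.551×10⁸ m.
Transfer ellipse a_t = (r₁ + r₂)/2 = 1.712×10⁸ m.
At r₁: circular v_c1 = √(μ/r₁) = 38080 m/s; transfer-perijove v_p = √[μ(2/r₁ − 1/a_t)] = 46480 m/s.
Δv₁ = v_p − v_c1 = 8399 m/s.
At r₂: circular v_c2 = √(μ/r₂) = 22290 m/s; transfer-apojove v_a = √[μ(2/r₂ − 1/a_t)] = 15920 m/s.
Δv₂ = v_c2 − v_a = 6367 m/s.
Total Δv = Δv₁ + Δv₂ = 14770 m/s = 14.77 km/s.

Δv_total ≈ 14.8 km/s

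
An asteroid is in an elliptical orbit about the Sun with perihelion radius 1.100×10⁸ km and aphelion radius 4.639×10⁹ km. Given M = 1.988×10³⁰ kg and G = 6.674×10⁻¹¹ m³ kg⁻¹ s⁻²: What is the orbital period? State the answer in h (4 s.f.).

μ = GM = 6.674×10⁻¹¹ × 1.988×10³⁰ = 1.327×10²⁰ m³/s².
Semi-major axis a = (r_p + r_a)/2 = (1.1000×10⁸ + 4.6390×10⁹)/2 = 2.3745×10⁹ km = 2.374×10¹² m.
By Kepler's third law T = 2π√(a³/μ) = 2π × 3.177×10⁸ = 1.996×10⁹ s.
= 5.544×10⁵ h.

T ≈ 554400 h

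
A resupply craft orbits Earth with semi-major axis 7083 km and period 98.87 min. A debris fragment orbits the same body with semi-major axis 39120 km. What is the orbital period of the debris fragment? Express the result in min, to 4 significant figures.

Kepler's third law: T² ∝ a³, so T₂ = T₁ (a₂/a₁)^(3/2).
a₂/a₁ = 5.523, (a₂/a₁)^(3/2) = 12.98.
T₂ = 98.87 × 12.98 = 1283 min.

T₂ ≈ 1283 min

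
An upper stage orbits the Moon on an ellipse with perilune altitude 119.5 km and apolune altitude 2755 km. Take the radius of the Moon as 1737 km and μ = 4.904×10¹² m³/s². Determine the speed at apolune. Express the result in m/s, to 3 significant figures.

r_p = 1737 + 119.5 = 1856.5 km = 1.8565×10⁶ m.
r_a = 1737 + 2755 = 4492.0 km = 4.4920×10⁶ m.
Semi-major axis a = (r_p + r_a)/2 = 3174.2 km = 3.174×10⁶ m.
Vis-viva: v² = μ(2/r − 1/a) = 4.904×10¹² × (4.452×10⁻⁷ − 3.150×10⁻⁷) = 6.385×10⁵ m²/s².
v = 799.1 m/s.

v ≈ 799 m/s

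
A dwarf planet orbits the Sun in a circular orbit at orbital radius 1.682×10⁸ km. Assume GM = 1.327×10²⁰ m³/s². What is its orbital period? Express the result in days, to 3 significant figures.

r = 1.682×10⁸ km = 1.682×10¹¹ m.
Kepler's third law: T = 2π√(r³/μ) = 2π√((1.682×10¹¹)³ / 1.327×10²⁰).
r³/μ = 3.586×10¹³ s², so T = 2π × 5.988×10⁶ = 3.763×10⁷ s.
Converting: 3.763×10⁷ s ÷ 86400 = 435.5 days.

T ≈ 435 days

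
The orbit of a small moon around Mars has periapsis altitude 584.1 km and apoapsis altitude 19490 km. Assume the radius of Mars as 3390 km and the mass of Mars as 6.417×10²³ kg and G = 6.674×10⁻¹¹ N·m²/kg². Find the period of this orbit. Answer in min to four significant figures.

T ≈ 787.3 min

μ = GM = 6.674×10⁻¹¹ × 6.417×10²³ = 4.283×10¹³ m³/s².
r_p = 3390 + 584.1 = 3974.1 km = 3.9741×10⁶ m.
r_a = 3390 + 19490 = 22880 km = 2.2880×10⁷ m.
Semi-major axis a = (r_p + r_a)/2 = (3974.1 + 22880)/2 = 13427 km = 1.343×10⁷ m.
By Kepler's third law T = 2π√(a³/μ) = 2π × 7.518×10³ = 4.724×10⁴ s.
= 787.3 min.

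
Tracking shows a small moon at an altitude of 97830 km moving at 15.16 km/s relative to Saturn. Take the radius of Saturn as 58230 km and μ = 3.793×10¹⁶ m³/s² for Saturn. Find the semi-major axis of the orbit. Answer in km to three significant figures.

r = 58230 + 97830 = 1.5606×10⁵ km = 1.561×10⁸ m.
Specific orbital energy ε = v²/2 − μ/r = (15160)²/2 − 3.793×10¹⁶/1.561×10⁸ = -1.281×10⁸ J/kg.
Since ε = −μ/(2a), a = −μ/(2ε) = 1.480×10⁸ m = 1.4801×10⁵ km.

a ≈ 1.48×10⁵ km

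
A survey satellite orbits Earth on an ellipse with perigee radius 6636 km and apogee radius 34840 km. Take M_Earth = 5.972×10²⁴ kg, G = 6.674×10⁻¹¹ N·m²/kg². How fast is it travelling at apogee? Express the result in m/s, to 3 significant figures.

μ = GM = 6.674×10⁻¹¹ × 5.972×10²⁴ = 3.986×10¹⁴ m³/s².
Semi-major axis a = (r_p + r_a)/2 = 20738 km = 2.074×10⁷ m.
Vis-viva: v² = μ(2/r − 1/a) = 3.986×10¹⁴ × (5.741×10⁻⁸ − 4.822×10⁻⁸) = 3.661×10⁶ m²/s².
v = 1913 m/s.

v ≈ 1910 m/s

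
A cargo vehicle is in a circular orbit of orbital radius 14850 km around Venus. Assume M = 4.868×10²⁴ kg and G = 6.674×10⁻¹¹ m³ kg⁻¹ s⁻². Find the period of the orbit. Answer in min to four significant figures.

T ≈ 332.5 min

μ = GM = 6.674×10⁻¹¹ × 4.868×10²⁴ = 3.249×10¹⁴ m³/s².
r = 14850 km = 1.485×10⁷ m.
Kepler's third law: T = 2π√(r³/μ) = 2π√((1.485×10⁷)³ / 3.249×10¹⁴).
r³/μ = 1.008×10⁷ s², so T = 2π × 3.175×10³ = 1.995×10⁴ s.
Converting: 1.995×10⁴ s ÷ 60.00 = 332.5 min.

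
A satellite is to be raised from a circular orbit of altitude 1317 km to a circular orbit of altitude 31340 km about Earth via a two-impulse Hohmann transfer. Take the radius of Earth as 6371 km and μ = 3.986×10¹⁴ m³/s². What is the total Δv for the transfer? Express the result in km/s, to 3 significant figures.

Δv_total ≈ 3.44 km/s

r₁ = 6371 + 1317 = 7688.0 km = 7.6880×10⁶ m.
r₂ = 6371 + 31340 = 37711 km = 3.7711×10⁷ m.
Transfer ellipse a_t = (r₁ + r₂)/2 = 2.270×10⁷ m.
At r₁: circular v_c1 = √(μ/r₁) = 7200 m/s; transfer-perigee v_p = √[μ(2/r₁ − 1/a_t)] = 9281 m/s.
Δv₁ = v_p − v_c1 = 2080 m/s.
At r₂: circular v_c2 = √(μ/r₂) = 3251 m/s; transfer-apogee v_a = √[μ(2/r₂ − 1/a_t)] = 1892 m/s.
Δv₂ = v_c2 − v_a = 1359 m/s.
Total Δv = Δv₁ + Δv₂ = 3439 m/s = 3.439 km/s.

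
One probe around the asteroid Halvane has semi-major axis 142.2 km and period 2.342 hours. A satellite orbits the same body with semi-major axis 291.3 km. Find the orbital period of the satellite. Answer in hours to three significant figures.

T₂ ≈ 6.87 hours

Kepler's third law: T² ∝ a³, so T₂ = T₁ (a₂/a₁)^(3/2).
a₂/a₁ = 2.049, (a₂/a₁)^(3/2) = 2.932.
T₂ = 2.342 × 2.932 = 6.867 hours.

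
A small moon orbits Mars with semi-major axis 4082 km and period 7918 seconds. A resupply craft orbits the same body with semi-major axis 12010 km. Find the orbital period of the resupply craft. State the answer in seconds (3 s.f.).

Kepler's third law: T² ∝ a³, so T₂ = T₁ (a₂/a₁)^(3/2).
a₂/a₁ = 2.942, (a₂/a₁)^(3/2) = 5.047.
T₂ = 7918 × 5.047 = 39960 seconds.

T₂ ≈ 40000 seconds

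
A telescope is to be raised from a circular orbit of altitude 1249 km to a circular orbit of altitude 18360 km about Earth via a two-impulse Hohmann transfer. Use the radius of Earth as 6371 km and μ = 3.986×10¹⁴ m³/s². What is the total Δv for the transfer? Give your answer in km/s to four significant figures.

Δv_total ≈ 2.970 km/s

r₁ = 6371 + 1249 = 7620.0 km = 7.6200×10⁶ m.
r₂ = 6371 + 18360 = 24731 km = 2.4731×10⁷ m.
Transfer ellipse a_t = (r₁ + r₂)/2 = 1.618×10⁷ m.
At r₁: circular v_c1 = √(μ/r₁) = 7233 m/s; transfer-perigee v_p = √[μ(2/r₁ − 1/a_t)] = 8943 m/s.
Δv₁ = v_p − v_c1 = 1710 m/s.
At r₂: circular v_c2 = √(μ/r₂) = 4015 m/s; transfer-apogee v_a = √[μ(2/r₂ − 1/a_t)] = 2755 m/s.
Δv₂ = v_c2 − v_a = 1259 m/s.
Total Δv = Δv₁ + Δv₂ = 2970 m/s = 2.970 km/s.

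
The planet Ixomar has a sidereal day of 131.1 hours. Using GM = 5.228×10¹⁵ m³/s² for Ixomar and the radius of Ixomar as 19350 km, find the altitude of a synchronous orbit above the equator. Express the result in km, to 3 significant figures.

h_sync ≈ 2.90×10⁵ km

T = 131.1 hours = 4.720×10⁵ s.
A synchronous orbit has period T, so by Kepler's third law a = (μT²/4π²)^(1/3).
μT²/4π² = 5.228×10¹⁵ × (4.720×10⁵)² / 39.48 = 2.950×10²⁵ m³.
a = 3.090×10⁸ m = 3.0898×10⁵ km.
Altitude h = a − R = 3.0898×10⁵ − 19350 = 2.8963×10⁵ km.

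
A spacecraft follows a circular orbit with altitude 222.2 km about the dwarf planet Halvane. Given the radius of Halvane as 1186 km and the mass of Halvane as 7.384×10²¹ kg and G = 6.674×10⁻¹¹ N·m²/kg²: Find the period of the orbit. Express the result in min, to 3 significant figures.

μ = GM = 6.674×10⁻¹¹ × 7.384×10²¹ = 4.928×10¹¹ m³/s².
r = 1186 + 222.2 = 1408.2 km = 1.4082×10⁶ m.
Kepler's third law: T = 2π√(r³/μ) = 2π√((1.408×10⁶)³ / 4.928×10¹¹).
r³/μ = 5.667×10⁶ s², so T = 2π × 2.380×10³ = 1.496×10⁴ s.
Converting: 1.496×10⁴ s ÷ 60.00 = 249.3 min.

T ≈ 249 min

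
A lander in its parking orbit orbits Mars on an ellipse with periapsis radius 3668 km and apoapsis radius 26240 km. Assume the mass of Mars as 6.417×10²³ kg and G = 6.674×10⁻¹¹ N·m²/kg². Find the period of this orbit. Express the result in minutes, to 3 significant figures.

μ = GM = 6.674×10⁻¹¹ × 6.417×10²³ = 4.283×10¹³ m³/s².
Semi-major axis a = (r_p + r_a)/2 = (3668.0 + 26240)/2 = 14954 km = 1.495×10⁷ m.
By Kepler's third law T = 2π√(a³/μ) = 2π × 8.836×10³ = 5.552×10⁴ s.
= 925.3 minutes.

T ≈ 925 minutes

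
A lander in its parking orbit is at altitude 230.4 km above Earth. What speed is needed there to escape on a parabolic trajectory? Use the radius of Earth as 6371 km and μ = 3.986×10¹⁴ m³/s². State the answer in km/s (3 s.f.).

r = 6371 + 230.4 = 6601.4 km = 6.6014×10⁶ m.
Escape speed v_esc = √(2μ/r) = √(2 × 3.986×10¹⁴ / 6.601×10⁶) = √(1.208×10⁸) = 10990 m/s.
= 10.99 km/s.

v_esc ≈ 11.0 km/s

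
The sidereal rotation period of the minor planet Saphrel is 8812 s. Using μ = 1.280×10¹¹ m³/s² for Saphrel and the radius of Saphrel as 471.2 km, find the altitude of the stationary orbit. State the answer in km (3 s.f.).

A synchronous orbit has period T, so by Kepler's third law a = (μT²/4π²)^(1/3).
μT²/4π² = 1.280×10¹¹ × (8.812×10³)² / 39.48 = 2.518×10¹⁷ m³.
a = 6.314×10⁵ m = 631.44 km.
Altitude h = a − R = 631.44 − 471.2 = 160.24 km.

h_sync ≈ 160 km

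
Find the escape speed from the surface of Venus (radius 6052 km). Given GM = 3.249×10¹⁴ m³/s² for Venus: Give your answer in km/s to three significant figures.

v_esc ≈ 10.4 km/s

r = R = 6.052×10⁶ m.
Escape speed v_esc = √(2μ/r) = √(2 × 3.249×10¹⁴ / 6.052×10⁶) = √(1.074×10⁸) = 10360 m/s.
= 10.36 km/s.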